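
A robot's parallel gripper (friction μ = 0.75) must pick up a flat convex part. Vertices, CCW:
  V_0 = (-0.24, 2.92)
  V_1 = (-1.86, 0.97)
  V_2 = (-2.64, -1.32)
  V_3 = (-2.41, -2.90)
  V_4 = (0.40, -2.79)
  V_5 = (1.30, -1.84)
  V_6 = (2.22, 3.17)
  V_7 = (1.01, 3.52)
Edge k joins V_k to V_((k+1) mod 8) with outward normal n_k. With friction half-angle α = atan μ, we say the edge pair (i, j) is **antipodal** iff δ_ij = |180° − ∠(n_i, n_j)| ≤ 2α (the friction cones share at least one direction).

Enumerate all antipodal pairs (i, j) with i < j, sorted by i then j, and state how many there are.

α = atan 0.75 = 36.87°;  2α = 73.74°
n_0 = (-0.7692, +0.6390)
n_1 = (-0.9466, +0.3224)
n_2 = (-0.9896, -0.1441)
n_3 = (+0.0391, -0.9992)
n_4 = (+0.7260, -0.6877)
n_5 = (+0.9836, -0.1806)
n_6 = (+0.2779, +0.9606)
n_7 = (-0.4327, +0.9015)
  (0,1): δ = 159.09°  ·
  (0,2): δ = 132.00°  ·
  (0,3): δ = 48.04°  ✓
  (0,4): δ = 3.73°  ✓
  (0,5): δ = 29.31°  ✓
  (0,6): δ = 113.59°  ·
  (0,7): δ = 155.36°  ·
  (1,2): δ = 152.91°  ·
  (1,3): δ = 68.95°  ✓
  (1,4): δ = 24.64°  ✓
  (1,5): δ = 8.40°  ✓
  (1,6): δ = 92.68°  ·
  (1,7): δ = 134.45°  ·
  (2,3): δ = 96.04°  ·
  (2,4): δ = 51.73°  ✓
  (2,5): δ = 18.69°  ✓
  (2,6): δ = 65.58°  ✓
  (2,7): δ = 107.36°  ·
  (3,4): δ = 135.69°  ·
  (3,5): δ = 102.65°  ·
  (3,6): δ = 18.37°  ✓
  (3,7): δ = 23.40°  ✓
  (4,5): δ = 146.95°  ·
  (4,6): δ = 62.68°  ✓
  (4,7): δ = 20.91°  ✓
  (5,6): δ = 95.73°  ·
  (5,7): δ = 53.95°  ✓
  (6,7): δ = 138.23°  ·
antipodal pairs: 14

count = 14; pairs: (0,3), (0,4), (0,5), (1,3), (1,4), (1,5), (2,4), (2,5), (2,6), (3,6), (3,7), (4,6), (4,7), (5,7)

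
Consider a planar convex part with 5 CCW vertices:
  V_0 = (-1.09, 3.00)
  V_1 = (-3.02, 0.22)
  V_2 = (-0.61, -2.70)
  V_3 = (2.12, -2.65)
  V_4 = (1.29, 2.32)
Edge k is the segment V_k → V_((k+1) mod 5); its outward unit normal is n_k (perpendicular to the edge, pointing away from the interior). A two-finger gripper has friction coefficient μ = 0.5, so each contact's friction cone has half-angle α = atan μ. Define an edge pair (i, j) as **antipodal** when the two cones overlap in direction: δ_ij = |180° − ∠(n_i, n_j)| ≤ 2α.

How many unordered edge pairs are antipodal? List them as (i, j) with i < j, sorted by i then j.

count = 4; pairs: (0,3), (1,3), (1,4), (2,4)

α = atan 0.5 = 26.57°;  2α = 53.13°
n_0 = (-0.8214, +0.5703)
n_1 = (-0.7712, -0.6365)
n_2 = (+0.0183, -0.9998)
n_3 = (+0.9863, +0.1647)
n_4 = (+0.2747, +0.9615)
  (0,1): δ = 105.70°  ·
  (0,2): δ = 54.18°  ·
  (0,3): δ = 44.25°  ✓
  (0,4): δ = 108.82°  ·
  (1,2): δ = 128.49°  ·
  (1,3): δ = 30.05°  ✓
  (1,4): δ = 34.52°  ✓
  (2,3): δ = 81.57°  ·
  (2,4): δ = 16.99°  ✓
  (3,4): δ = 115.43°  ·
antipodal pairs: 4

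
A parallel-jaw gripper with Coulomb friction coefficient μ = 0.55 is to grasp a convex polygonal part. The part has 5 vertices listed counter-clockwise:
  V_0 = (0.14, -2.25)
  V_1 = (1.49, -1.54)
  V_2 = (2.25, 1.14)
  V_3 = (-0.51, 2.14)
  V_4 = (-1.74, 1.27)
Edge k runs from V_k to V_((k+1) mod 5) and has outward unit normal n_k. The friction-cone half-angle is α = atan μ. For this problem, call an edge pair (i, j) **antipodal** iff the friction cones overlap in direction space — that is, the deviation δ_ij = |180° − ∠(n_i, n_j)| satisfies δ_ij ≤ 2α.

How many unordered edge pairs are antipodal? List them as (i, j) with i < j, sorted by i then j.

α = atan 0.55 = 28.81°;  2α = 57.62°
n_0 = (+0.4655, -0.8851)
n_1 = (+0.9621, -0.2728)
n_2 = (+0.3406, +0.9402)
n_3 = (-0.5775, +0.8164)
n_4 = (-0.8821, -0.4711)
  (0,1): δ = 133.57°  ·
  (0,2): δ = 47.66°  ✓
  (0,3): δ = 7.53°  ✓
  (0,4): δ = 90.37°  ·
  (1,2): δ = 94.08°  ·
  (1,3): δ = 38.90°  ✓
  (1,4): δ = 43.94°  ✓
  (2,3): δ = 124.81°  ·
  (2,4): δ = 41.98°  ✓
  (3,4): δ = 97.17°  ·
antipodal pairs: 5

count = 5; pairs: (0,2), (0,3), (1,3), (1,4), (2,4)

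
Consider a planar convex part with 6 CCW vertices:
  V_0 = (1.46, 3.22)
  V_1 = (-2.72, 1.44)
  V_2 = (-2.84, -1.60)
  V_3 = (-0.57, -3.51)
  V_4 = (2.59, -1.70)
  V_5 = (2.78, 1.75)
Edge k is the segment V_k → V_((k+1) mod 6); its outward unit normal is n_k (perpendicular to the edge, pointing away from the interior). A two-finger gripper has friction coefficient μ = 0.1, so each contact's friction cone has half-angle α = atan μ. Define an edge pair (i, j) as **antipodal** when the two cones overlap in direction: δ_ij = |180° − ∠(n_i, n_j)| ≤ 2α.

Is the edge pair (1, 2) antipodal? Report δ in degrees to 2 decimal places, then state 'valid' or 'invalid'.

α = atan 0.1 = 5.71°;  2α = 11.42°
edge 1: e_1 = (-0.12, -3.04);  n_1 = (-0.9992, +0.0394)
edge 2: e_2 = (+2.27, -1.91);  n_2 = (-0.6438, -0.7652)
∠(n_1, n_2) = 52.18°
δ = |180° − 52.18°| = 127.82°
127.82° > 2α = 11.42°  →  invalid

δ = 127.82°, invalid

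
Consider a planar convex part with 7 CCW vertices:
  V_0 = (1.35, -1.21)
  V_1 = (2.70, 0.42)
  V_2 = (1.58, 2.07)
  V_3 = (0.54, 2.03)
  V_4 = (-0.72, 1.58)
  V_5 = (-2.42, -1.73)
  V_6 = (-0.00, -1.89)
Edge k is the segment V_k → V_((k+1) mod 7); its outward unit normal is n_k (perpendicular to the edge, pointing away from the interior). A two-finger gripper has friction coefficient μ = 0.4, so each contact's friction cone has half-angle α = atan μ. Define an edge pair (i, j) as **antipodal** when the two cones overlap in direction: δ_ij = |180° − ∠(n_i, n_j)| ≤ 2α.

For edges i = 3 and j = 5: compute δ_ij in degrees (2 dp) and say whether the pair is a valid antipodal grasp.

δ = 23.44°, valid

α = atan 0.4 = 21.80°;  2α = 43.60°
edge 3: e_3 = (-1.26, -0.45);  n_3 = (-0.3363, +0.9417)
edge 5: e_5 = (+2.42, -0.16);  n_5 = (-0.0660, -0.9978)
∠(n_3, n_5) = 156.56°
δ = |180° − 156.56°| = 23.44°
23.44° ≤ 2α = 43.60°  →  valid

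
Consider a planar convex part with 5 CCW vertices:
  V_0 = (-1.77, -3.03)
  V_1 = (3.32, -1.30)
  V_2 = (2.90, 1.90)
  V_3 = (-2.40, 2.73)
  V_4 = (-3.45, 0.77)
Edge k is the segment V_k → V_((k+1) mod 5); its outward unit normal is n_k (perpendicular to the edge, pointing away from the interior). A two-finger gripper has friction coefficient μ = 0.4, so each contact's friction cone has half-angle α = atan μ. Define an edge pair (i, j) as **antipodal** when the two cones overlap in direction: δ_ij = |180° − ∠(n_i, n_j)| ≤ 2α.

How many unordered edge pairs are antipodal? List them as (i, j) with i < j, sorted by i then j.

count = 4; pairs: (0,2), (0,3), (1,3), (1,4)

α = atan 0.4 = 21.80°;  2α = 43.60°
n_0 = (+0.3218, -0.9468)
n_1 = (+0.9915, +0.1301)
n_2 = (+0.1547, +0.9880)
n_3 = (-0.8815, +0.4722)
n_4 = (-0.9146, -0.4044)
  (0,1): δ = 101.29°  ·
  (0,2): δ = 27.67°  ✓
  (0,3): δ = 43.05°  ✓
  (0,4): δ = 95.08°  ·
  (1,2): δ = 106.38°  ·
  (1,3): δ = 35.66°  ✓
  (1,4): δ = 16.37°  ✓
  (2,3): δ = 109.28°  ·
  (2,4): δ = 57.25°  ·
  (3,4): δ = 127.97°  ·
antipodal pairs: 4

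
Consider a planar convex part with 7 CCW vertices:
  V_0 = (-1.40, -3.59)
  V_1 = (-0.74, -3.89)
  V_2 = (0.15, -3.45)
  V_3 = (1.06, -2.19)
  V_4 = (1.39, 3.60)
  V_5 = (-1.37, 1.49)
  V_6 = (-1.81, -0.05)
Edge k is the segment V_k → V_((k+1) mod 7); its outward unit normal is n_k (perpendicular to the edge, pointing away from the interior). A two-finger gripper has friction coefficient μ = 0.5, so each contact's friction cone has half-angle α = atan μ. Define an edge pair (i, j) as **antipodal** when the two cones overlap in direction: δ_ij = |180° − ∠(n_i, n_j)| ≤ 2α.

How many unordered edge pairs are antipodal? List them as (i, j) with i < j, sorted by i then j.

count = 8; pairs: (1,4), (1,5), (2,4), (2,5), (2,6), (3,4), (3,5), (3,6)

α = atan 0.5 = 26.57°;  2α = 53.13°
n_0 = (-0.4138, -0.9104)
n_1 = (+0.4432, -0.8964)
n_2 = (+0.8107, -0.5855)
n_3 = (+0.9984, -0.0569)
n_4 = (-0.6073, +0.7944)
n_5 = (-0.9615, +0.2747)
n_6 = (-0.9934, -0.1151)
  (0,1): δ = 129.25°  ·
  (0,2): δ = 101.39°  ·
  (0,3): δ = 68.82°  ·
  (0,4): δ = 61.84°  ·
  (0,5): δ = 98.50°  ·
  (0,6): δ = 121.05°  ·
  (1,2): δ = 152.14°  ·
  (1,3): δ = 119.57°  ·
  (1,4): δ = 11.09°  ✓
  (1,5): δ = 47.75°  ✓
  (1,6): δ = 70.30°  ·
  (2,3): δ = 147.42°  ·
  (2,4): δ = 16.76°  ✓
  (2,5): δ = 19.89°  ✓
  (2,6): δ = 42.44°  ✓
  (3,4): δ = 49.34°  ✓
  (3,5): δ = 12.68°  ✓
  (3,6): δ = 9.87°  ✓
  (4,5): δ = 143.34°  ·
  (4,6): δ = 120.79°  ·
  (5,6): δ = 157.45°  ·
antipodal pairs: 8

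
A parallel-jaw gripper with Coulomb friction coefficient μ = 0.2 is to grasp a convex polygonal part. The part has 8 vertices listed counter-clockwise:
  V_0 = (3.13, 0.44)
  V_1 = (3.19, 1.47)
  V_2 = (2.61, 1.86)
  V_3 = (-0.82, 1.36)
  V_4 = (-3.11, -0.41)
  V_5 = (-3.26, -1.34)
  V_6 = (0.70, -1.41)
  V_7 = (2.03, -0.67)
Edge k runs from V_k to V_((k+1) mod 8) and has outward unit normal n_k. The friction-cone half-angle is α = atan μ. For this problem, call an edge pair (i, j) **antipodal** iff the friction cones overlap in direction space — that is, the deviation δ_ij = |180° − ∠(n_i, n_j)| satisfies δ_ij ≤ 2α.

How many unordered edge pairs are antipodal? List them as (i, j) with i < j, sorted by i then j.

count = 5; pairs: (0,4), (2,5), (2,6), (3,6), (3,7)

α = atan 0.2 = 11.31°;  2α = 22.62°
n_0 = (+0.9983, -0.0582)
n_1 = (+0.5580, +0.8298)
n_2 = (-0.1442, +0.9895)
n_3 = (-0.6115, +0.7912)
n_4 = (-0.9872, +0.1592)
n_5 = (-0.0177, -0.9998)
n_6 = (+0.4862, -0.8738)
n_7 = (+0.7103, -0.7039)
  (0,1): δ = 120.58°  ·
  (0,2): δ = 78.37°  ·
  (0,3): δ = 48.96°  ·
  (0,4): δ = 5.83°  ✓
  (0,5): δ = 92.32°  ·
  (0,6): δ = 122.43°  ·
  (0,7): δ = 138.59°  ·
  (1,2): δ = 137.79°  ·
  (1,3): δ = 108.38°  ·
  (1,4): δ = 65.24°  ·
  (1,5): δ = 32.90°  ·
  (1,6): δ = 63.01°  ·
  (1,7): δ = 79.18°  ·
  (2,3): δ = 150.59°  ·
  (2,4): δ = 107.46°  ·
  (2,5): δ = 9.31°  ✓
  (2,6): δ = 20.80°  ✓
  (2,7): δ = 36.97°  ·
  (3,4): δ = 136.86°  ·
  (3,5): δ = 38.71°  ·
  (3,6): δ = 8.61°  ✓
  (3,7): δ = 7.56°  ✓
  (4,5): δ = 81.85°  ·
  (4,6): δ = 51.75°  ·
  (4,7): δ = 35.58°  ·
  (5,6): δ = 149.90°  ·
  (5,7): δ = 133.73°  ·
  (6,7): δ = 163.83°  ·
antipodal pairs: 5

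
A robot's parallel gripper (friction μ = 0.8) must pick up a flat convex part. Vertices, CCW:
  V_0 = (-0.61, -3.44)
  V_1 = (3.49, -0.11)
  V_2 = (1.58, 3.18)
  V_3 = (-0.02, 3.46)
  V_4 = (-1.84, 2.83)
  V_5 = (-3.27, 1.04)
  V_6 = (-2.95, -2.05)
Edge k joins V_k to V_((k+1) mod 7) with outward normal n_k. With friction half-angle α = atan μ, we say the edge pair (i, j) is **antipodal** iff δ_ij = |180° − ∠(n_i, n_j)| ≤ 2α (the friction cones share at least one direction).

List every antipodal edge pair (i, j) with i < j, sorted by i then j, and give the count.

α = atan 0.8 = 38.66°;  2α = 77.32°
n_0 = (+0.6305, -0.7762)
n_1 = (+0.8648, +0.5021)
n_2 = (+0.1724, +0.9850)
n_3 = (-0.3271, +0.9450)
n_4 = (-0.7813, +0.6242)
n_5 = (-0.9947, -0.1030)
n_6 = (-0.5107, -0.8598)
  (0,1): δ = 98.95°  ·
  (0,2): δ = 49.01°  ✓
  (0,3): δ = 19.99°  ✓
  (0,4): δ = 12.30°  ✓
  (0,5): δ = 56.83°  ✓
  (0,6): δ = 110.21°  ·
  (1,2): δ = 130.06°  ·
  (1,3): δ = 101.04°  ·
  (1,4): δ = 68.76°  ✓
  (1,5): δ = 24.22°  ✓
  (1,6): δ = 29.15°  ✓
  (2,3): δ = 150.98°  ·
  (2,4): δ = 118.69°  ·
  (2,5): δ = 74.16°  ✓
  (2,6): δ = 20.78°  ✓
  (3,4): δ = 147.71°  ·
  (3,5): δ = 103.18°  ·
  (3,6): δ = 49.80°  ✓
  (4,5): δ = 135.47°  ·
  (4,6): δ = 82.09°  ·
  (5,6): δ = 126.62°  ·
antipodal pairs: 10

count = 10; pairs: (0,2), (0,3), (0,4), (0,5), (1,4), (1,5), (1,6), (2,5), (2,6), (3,6)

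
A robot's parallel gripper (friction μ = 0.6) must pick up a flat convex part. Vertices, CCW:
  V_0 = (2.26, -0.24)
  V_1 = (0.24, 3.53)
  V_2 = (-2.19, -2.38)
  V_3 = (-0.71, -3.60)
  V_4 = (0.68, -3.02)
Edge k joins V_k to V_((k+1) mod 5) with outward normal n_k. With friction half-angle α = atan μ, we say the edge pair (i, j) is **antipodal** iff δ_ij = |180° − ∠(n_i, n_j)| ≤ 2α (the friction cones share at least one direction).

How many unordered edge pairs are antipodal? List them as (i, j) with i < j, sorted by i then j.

α = atan 0.6 = 30.96°;  2α = 61.93°
n_0 = (+0.8814, +0.4723)
n_1 = (-0.9249, +0.3803)
n_2 = (-0.6361, -0.7716)
n_3 = (+0.3851, -0.9229)
n_4 = (+0.8694, -0.4941)
  (0,1): δ = 50.53°  ✓
  (0,2): δ = 22.32°  ✓
  (0,3): δ = 84.47°  ·
  (0,4): δ = 122.21°  ·
  (1,2): δ = 107.15°  ·
  (1,3): δ = 45.00°  ✓
  (1,4): δ = 7.26°  ✓
  (2,3): δ = 117.85°  ·
  (2,4): δ = 80.11°  ·
  (3,4): δ = 142.26°  ·
antipodal pairs: 4

count = 4; pairs: (0,1), (0,2), (1,3), (1,4)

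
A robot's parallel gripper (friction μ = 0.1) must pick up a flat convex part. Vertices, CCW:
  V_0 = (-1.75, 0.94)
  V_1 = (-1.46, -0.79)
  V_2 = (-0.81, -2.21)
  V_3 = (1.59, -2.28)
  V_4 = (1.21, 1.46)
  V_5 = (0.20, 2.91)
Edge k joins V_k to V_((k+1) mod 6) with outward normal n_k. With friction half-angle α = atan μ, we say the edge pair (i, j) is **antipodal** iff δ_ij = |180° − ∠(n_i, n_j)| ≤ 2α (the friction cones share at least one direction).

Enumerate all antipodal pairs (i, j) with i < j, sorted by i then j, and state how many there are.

α = atan 0.1 = 5.71°;  2α = 11.42°
n_0 = (-0.9862, -0.1653)
n_1 = (-0.9093, -0.4162)
n_2 = (-0.0292, -0.9996)
n_3 = (+0.9949, +0.1011)
n_4 = (+0.8206, +0.5716)
n_5 = (-0.7107, +0.7035)
  (0,1): δ = 164.92°  ·
  (0,2): δ = 101.19°  ·
  (0,3): δ = 3.71°  ✓
  (0,4): δ = 25.34°  ·
  (0,5): δ = 125.78°  ·
  (1,2): δ = 116.27°  ·
  (1,3): δ = 18.79°  ·
  (1,4): δ = 10.26°  ✓
  (1,5): δ = 110.70°  ·
  (2,3): δ = 82.53°  ·
  (2,4): δ = 53.47°  ·
  (2,5): δ = 46.96°  ·
  (3,4): δ = 150.94°  ·
  (3,5): δ = 50.51°  ·
  (4,5): δ = 79.57°  ·
antipodal pairs: 2

count = 2; pairs: (0,3), (1,4)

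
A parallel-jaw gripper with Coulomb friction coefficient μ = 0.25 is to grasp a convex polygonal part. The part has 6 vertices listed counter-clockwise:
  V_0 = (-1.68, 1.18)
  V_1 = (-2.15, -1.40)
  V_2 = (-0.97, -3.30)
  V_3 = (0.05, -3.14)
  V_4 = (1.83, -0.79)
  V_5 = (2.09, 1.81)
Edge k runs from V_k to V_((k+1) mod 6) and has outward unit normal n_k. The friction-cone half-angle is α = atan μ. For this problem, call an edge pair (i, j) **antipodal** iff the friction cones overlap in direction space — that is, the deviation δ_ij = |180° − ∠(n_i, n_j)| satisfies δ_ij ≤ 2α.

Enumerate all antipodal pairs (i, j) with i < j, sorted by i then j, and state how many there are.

count = 3; pairs: (0,3), (0,4), (2,5)

α = atan 0.25 = 14.04°;  2α = 28.07°
n_0 = (-0.9838, +0.1792)
n_1 = (-0.8495, -0.5276)
n_2 = (+0.1550, -0.9879)
n_3 = (+0.7971, -0.6038)
n_4 = (+0.9950, -0.0995)
n_5 = (-0.1648, +0.9863)
  (0,1): δ = 137.83°  ·
  (0,2): δ = 70.76°  ·
  (0,3): δ = 26.82°  ✓
  (0,4): δ = 4.61°  ✓
  (0,5): δ = 109.81°  ·
  (1,2): δ = 112.93°  ·
  (1,3): δ = 68.98°  ·
  (1,4): δ = 37.55°  ·
  (1,5): δ = 67.64°  ·
  (2,3): δ = 136.06°  ·
  (2,4): δ = 104.63°  ·
  (2,5): δ = 0.57°  ✓
  (3,4): δ = 148.57°  ·
  (3,5): δ = 43.37°  ·
  (4,5): δ = 74.80°  ·
antipodal pairs: 3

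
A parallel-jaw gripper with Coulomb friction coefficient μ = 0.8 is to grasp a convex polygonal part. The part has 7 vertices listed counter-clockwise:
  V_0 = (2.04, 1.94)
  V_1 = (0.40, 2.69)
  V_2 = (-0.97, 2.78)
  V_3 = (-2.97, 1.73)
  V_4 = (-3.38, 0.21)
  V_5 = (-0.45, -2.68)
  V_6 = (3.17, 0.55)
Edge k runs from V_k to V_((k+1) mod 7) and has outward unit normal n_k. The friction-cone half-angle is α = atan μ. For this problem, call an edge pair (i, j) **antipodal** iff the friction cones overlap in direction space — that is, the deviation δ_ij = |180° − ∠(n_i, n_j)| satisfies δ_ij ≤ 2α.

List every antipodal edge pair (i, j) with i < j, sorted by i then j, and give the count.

count = 9; pairs: (0,4), (0,5), (1,4), (1,5), (2,4), (2,5), (3,5), (3,6), (4,6)

α = atan 0.8 = 38.66°;  2α = 77.32°
n_0 = (+0.4159, +0.9094)
n_1 = (+0.0656, +0.9978)
n_2 = (-0.4648, +0.8854)
n_3 = (-0.9655, +0.2604)
n_4 = (-0.7022, -0.7119)
n_5 = (+0.6658, -0.7462)
n_6 = (+0.7759, +0.6308)
  (0,1): δ = 159.18°  ·
  (0,2): δ = 127.73°  ·
  (0,3): δ = 80.52°  ·
  (0,4): δ = 20.03°  ✓
  (0,5): δ = 66.32°  ✓
  (0,6): δ = 153.68°  ·
  (1,2): δ = 148.54°  ·
  (1,3): δ = 101.34°  ·
  (1,4): δ = 40.85°  ✓
  (1,5): δ = 45.50°  ✓
  (1,6): δ = 132.87°  ·
  (2,3): δ = 132.79°  ·
  (2,4): δ = 72.31°  ✓
  (2,5): δ = 14.04°  ✓
  (2,6): δ = 101.41°  ·
  (3,4): δ = 119.51°  ·
  (3,5): δ = 33.16°  ✓
  (3,6): δ = 54.20°  ✓
  (4,5): δ = 93.65°  ·
  (4,6): δ = 6.28°  ✓
  (5,6): δ = 92.63°  ·
antipodal pairs: 9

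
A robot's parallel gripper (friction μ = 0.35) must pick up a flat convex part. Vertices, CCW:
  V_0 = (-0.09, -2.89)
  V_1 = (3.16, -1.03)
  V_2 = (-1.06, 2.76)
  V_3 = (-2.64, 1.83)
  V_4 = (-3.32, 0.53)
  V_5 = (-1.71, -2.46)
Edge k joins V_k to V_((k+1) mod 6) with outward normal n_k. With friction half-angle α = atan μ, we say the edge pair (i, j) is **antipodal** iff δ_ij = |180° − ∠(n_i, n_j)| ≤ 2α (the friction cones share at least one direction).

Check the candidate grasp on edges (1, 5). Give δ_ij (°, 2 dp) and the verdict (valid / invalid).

δ = 27.06°, valid

α = atan 0.35 = 19.29°;  2α = 38.58°
edge 1: e_1 = (-4.22, +3.79);  n_1 = (+0.6682, +0.7440)
edge 5: e_5 = (+1.62, -0.43);  n_5 = (-0.2565, -0.9665)
∠(n_1, n_5) = 152.94°
δ = |180° − 152.94°| = 27.06°
27.06° ≤ 2α = 38.58°  →  valid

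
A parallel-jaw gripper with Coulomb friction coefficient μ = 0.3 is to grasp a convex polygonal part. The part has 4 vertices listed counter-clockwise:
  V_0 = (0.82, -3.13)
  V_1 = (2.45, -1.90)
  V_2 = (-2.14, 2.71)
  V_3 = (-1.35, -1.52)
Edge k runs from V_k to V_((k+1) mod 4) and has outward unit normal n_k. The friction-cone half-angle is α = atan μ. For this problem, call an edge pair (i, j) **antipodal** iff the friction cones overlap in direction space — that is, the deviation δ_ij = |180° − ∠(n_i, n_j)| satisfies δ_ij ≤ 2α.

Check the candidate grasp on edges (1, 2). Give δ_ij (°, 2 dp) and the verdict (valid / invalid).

δ = 34.30°, invalid

α = atan 0.3 = 16.70°;  2α = 33.40°
edge 1: e_1 = (-4.59, +4.61);  n_1 = (+0.7086, +0.7056)
edge 2: e_2 = (+0.79, -4.23);  n_2 = (-0.9830, -0.1836)
∠(n_1, n_2) = 145.70°
δ = |180° − 145.70°| = 34.30°
34.30° > 2α = 33.40°  →  invalid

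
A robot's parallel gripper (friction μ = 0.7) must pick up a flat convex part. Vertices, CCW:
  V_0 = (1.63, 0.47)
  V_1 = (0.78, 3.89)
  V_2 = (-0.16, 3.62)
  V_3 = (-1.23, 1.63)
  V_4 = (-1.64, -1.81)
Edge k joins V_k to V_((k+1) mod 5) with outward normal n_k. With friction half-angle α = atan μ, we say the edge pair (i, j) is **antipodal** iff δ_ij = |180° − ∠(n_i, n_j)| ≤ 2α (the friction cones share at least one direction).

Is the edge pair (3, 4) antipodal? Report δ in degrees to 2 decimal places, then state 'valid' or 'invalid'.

α = atan 0.7 = 34.99°;  2α = 69.98°
edge 3: e_3 = (-0.41, -3.44);  n_3 = (-0.9930, +0.1183)
edge 4: e_4 = (+3.27, +2.28);  n_4 = (+0.5719, -0.8203)
∠(n_3, n_4) = 131.68°
δ = |180° − 131.68°| = 48.32°
48.32° ≤ 2α = 69.98°  →  valid

δ = 48.32°, valid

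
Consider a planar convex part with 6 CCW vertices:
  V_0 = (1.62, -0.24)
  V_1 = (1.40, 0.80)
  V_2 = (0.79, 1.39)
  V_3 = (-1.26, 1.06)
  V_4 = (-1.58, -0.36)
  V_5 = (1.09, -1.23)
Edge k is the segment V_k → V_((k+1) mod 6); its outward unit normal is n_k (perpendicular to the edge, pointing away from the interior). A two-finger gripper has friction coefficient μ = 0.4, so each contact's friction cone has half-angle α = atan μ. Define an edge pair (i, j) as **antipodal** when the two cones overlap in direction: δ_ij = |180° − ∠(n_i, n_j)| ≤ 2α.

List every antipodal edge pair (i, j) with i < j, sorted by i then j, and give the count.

α = atan 0.4 = 21.80°;  2α = 43.60°
n_0 = (+0.9783, +0.2070)
n_1 = (+0.6952, +0.7188)
n_2 = (-0.1589, +0.9873)
n_3 = (-0.9755, +0.2198)
n_4 = (-0.3098, -0.9508)
n_5 = (+0.8816, -0.4720)
  (0,1): δ = 145.99°  ·
  (0,2): δ = 92.80°  ·
  (0,3): δ = 24.64°  ✓
  (0,4): δ = 60.01°  ·
  (0,5): δ = 139.89°  ·
  (1,2): δ = 126.81°  ·
  (1,3): δ = 58.65°  ·
  (1,4): δ = 26.00°  ✓
  (1,5): δ = 105.88°  ·
  (2,3): δ = 111.84°  ·
  (2,4): δ = 27.19°  ✓
  (2,5): δ = 52.69°  ·
  (3,4): δ = 95.35°  ·
  (3,5): δ = 15.46°  ✓
  (4,5): δ = 100.11°  ·
antipodal pairs: 4

count = 4; pairs: (0,3), (1,4), (2,4), (3,5)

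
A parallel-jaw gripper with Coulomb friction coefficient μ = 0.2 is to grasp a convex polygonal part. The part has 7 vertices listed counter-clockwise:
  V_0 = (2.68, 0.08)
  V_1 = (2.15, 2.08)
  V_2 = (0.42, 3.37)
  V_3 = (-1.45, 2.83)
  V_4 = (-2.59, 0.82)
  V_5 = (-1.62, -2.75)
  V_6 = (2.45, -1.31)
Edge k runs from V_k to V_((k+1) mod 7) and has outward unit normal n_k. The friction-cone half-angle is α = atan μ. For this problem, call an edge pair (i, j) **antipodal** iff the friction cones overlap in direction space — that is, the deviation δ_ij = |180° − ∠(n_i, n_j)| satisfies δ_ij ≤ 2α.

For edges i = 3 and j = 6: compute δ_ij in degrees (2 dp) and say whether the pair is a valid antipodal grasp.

δ = 20.16°, valid

α = atan 0.2 = 11.31°;  2α = 22.62°
edge 3: e_3 = (-1.14, -2.01);  n_3 = (-0.8698, +0.4933)
edge 6: e_6 = (+0.23, +1.39);  n_6 = (+0.9866, -0.1632)
∠(n_3, n_6) = 159.84°
δ = |180° − 159.84°| = 20.16°
20.16° ≤ 2α = 22.62°  →  valid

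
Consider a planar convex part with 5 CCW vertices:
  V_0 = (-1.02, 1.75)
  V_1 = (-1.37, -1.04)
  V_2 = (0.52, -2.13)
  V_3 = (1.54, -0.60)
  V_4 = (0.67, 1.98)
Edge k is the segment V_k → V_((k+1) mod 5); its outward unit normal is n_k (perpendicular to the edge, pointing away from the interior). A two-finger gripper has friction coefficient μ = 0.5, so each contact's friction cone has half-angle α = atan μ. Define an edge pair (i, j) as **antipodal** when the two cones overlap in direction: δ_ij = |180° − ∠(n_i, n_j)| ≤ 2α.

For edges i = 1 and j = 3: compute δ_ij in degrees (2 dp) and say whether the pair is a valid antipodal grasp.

δ = 41.39°, valid

α = atan 0.5 = 26.57°;  2α = 53.13°
edge 1: e_1 = (+1.89, -1.09);  n_1 = (-0.4996, -0.8663)
edge 3: e_3 = (-0.87, +2.58);  n_3 = (+0.9476, +0.3195)
∠(n_1, n_3) = 138.61°
δ = |180° − 138.61°| = 41.39°
41.39° ≤ 2α = 53.13°  →  valid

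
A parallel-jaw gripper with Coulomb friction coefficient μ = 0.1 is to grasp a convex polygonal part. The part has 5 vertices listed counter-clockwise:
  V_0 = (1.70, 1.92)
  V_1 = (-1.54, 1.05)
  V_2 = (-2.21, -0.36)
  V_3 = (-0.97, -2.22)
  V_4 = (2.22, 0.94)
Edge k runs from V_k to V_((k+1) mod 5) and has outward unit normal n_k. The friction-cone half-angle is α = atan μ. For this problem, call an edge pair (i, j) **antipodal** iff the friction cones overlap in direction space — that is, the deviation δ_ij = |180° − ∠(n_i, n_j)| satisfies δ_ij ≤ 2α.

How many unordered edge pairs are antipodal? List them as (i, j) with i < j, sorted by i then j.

α = atan 0.1 = 5.71°;  2α = 11.42°
n_0 = (-0.2593, +0.9658)
n_1 = (-0.9032, +0.4292)
n_2 = (-0.8321, -0.5547)
n_3 = (+0.7038, -0.7104)
n_4 = (+0.8833, +0.4687)
  (0,1): δ = 130.45°  ·
  (0,2): δ = 71.34°  ·
  (0,3): δ = 29.70°  ·
  (0,4): δ = 102.92°  ·
  (1,2): δ = 120.89°  ·
  (1,3): δ = 19.85°  ·
  (1,4): δ = 53.37°  ·
  (2,3): δ = 78.96°  ·
  (2,4): δ = 5.74°  ✓
  (3,4): δ = 106.78°  ·
antipodal pairs: 1

count = 1; pairs: (2,4)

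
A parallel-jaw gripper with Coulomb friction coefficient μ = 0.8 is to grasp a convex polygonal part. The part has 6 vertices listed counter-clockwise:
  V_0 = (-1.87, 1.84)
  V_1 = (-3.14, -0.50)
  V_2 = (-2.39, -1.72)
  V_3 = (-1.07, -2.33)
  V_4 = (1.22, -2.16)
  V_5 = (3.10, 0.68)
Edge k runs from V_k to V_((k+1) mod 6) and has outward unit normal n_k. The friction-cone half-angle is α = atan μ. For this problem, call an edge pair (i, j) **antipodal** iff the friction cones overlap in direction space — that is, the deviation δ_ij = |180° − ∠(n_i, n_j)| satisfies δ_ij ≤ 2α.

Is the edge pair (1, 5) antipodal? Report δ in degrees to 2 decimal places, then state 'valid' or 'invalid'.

α = atan 0.8 = 38.66°;  2α = 77.32°
edge 1: e_1 = (+0.75, -1.22);  n_1 = (-0.8519, -0.5237)
edge 5: e_5 = (-4.97, +1.16);  n_5 = (+0.2273, +0.9738)
∠(n_1, n_5) = 134.72°
δ = |180° − 134.72°| = 45.28°
45.28° ≤ 2α = 77.32°  →  valid

δ = 45.28°, valid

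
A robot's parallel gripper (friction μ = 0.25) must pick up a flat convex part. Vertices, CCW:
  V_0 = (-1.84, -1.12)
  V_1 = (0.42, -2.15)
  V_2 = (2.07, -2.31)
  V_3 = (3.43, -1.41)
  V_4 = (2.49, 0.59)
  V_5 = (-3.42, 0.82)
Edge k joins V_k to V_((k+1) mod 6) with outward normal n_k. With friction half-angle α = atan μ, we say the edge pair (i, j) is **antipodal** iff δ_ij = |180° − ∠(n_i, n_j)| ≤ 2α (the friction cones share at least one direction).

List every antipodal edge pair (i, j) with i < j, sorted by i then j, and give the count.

α = atan 0.25 = 14.04°;  2α = 28.07°
n_0 = (-0.4147, -0.9100)
n_1 = (-0.0965, -0.9953)
n_2 = (+0.5519, -0.8339)
n_3 = (+0.9050, +0.4254)
n_4 = (+0.0389, +0.9992)
n_5 = (-0.7754, -0.6315)
  (0,1): δ = 161.04°  ·
  (0,2): δ = 122.00°  ·
  (0,3): δ = 40.33°  ·
  (0,4): δ = 22.27°  ✓
  (0,5): δ = 153.66°  ·
  (1,2): δ = 140.97°  ·
  (1,3): δ = 59.29°  ·
  (1,4): δ = 3.31°  ✓
  (1,5): δ = 134.70°  ·
  (2,3): δ = 98.32°  ·
  (2,4): δ = 35.72°  ·
  (2,5): δ = 95.67°  ·
  (3,4): δ = 117.40°  ·
  (3,5): δ = 13.99°  ✓
  (4,5): δ = 48.61°  ·
antipodal pairs: 3

count = 3; pairs: (0,4), (1,4), (3,5)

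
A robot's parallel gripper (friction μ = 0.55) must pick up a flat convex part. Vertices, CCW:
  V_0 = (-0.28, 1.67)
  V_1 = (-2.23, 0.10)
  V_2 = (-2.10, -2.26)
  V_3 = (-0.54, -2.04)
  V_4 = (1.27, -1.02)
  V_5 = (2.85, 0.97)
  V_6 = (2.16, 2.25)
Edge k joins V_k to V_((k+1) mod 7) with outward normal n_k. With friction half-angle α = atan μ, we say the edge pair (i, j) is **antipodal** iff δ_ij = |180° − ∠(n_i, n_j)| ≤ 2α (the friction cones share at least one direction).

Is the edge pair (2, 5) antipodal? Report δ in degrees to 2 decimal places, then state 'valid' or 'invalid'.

α = atan 0.55 = 28.81°;  2α = 57.62°
edge 2: e_2 = (+1.56, +0.22);  n_2 = (+0.1396, -0.9902)
edge 5: e_5 = (-0.69, +1.28);  n_5 = (+0.8803, +0.4745)
∠(n_2, n_5) = 110.30°
δ = |180° − 110.30°| = 69.70°
69.70° > 2α = 57.62°  →  invalid

δ = 69.70°, invalid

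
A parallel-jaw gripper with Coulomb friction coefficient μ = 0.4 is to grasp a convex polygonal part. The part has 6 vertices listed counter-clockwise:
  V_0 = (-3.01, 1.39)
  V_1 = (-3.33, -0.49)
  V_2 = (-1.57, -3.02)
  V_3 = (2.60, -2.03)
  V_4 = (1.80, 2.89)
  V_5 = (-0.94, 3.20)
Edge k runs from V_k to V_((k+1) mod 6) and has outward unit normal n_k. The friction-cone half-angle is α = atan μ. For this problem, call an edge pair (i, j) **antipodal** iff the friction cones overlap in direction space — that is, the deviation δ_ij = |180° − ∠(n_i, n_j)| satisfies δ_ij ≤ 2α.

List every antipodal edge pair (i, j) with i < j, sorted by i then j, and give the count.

α = atan 0.4 = 21.80°;  2α = 43.60°
n_0 = (-0.9858, +0.1678)
n_1 = (-0.8209, -0.5711)
n_2 = (+0.2310, -0.9730)
n_3 = (+0.9870, +0.1605)
n_4 = (+0.1124, +0.9937)
n_5 = (-0.6582, +0.7528)
  (0,1): δ = 135.52°  ·
  (0,2): δ = 66.98°  ·
  (0,3): δ = 18.90°  ✓
  (0,4): δ = 93.20°  ·
  (0,5): δ = 140.83°  ·
  (1,2): δ = 111.47°  ·
  (1,3): δ = 25.59°  ✓
  (1,4): δ = 48.72°  ·
  (1,5): δ = 96.34°  ·
  (2,3): δ = 94.12°  ·
  (2,4): δ = 19.81°  ✓
  (2,5): δ = 27.81°  ✓
  (3,4): δ = 105.69°  ·
  (3,5): δ = 58.07°  ·
  (4,5): δ = 132.38°  ·
antipodal pairs: 4

count = 4; pairs: (0,3), (1,3), (2,4), (2,5)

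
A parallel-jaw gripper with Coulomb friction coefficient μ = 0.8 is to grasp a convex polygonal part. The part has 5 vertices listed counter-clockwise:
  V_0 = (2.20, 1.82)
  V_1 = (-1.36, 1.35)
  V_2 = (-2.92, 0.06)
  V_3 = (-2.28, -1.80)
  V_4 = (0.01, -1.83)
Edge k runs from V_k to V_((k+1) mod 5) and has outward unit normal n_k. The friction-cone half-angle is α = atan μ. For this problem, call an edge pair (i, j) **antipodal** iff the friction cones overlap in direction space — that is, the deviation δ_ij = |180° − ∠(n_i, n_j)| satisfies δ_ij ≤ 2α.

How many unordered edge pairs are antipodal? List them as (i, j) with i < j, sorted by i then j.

count = 5; pairs: (0,3), (0,4), (1,3), (1,4), (2,4)

α = atan 0.8 = 38.66°;  2α = 77.32°
n_0 = (-0.1309, +0.9914)
n_1 = (-0.6373, +0.7706)
n_2 = (-0.9456, -0.3254)
n_3 = (-0.0131, -0.9999)
n_4 = (+0.8575, -0.5145)
  (0,1): δ = 147.93°  ·
  (0,2): δ = 78.53°  ·
  (0,3): δ = 8.27°  ✓
  (0,4): δ = 51.52°  ✓
  (1,2): δ = 110.60°  ·
  (1,3): δ = 40.34°  ✓
  (1,4): δ = 19.45°  ✓
  (2,3): δ = 109.74°  ·
  (2,4): δ = 49.95°  ✓
  (3,4): δ = 120.21°  ·
antipodal pairs: 5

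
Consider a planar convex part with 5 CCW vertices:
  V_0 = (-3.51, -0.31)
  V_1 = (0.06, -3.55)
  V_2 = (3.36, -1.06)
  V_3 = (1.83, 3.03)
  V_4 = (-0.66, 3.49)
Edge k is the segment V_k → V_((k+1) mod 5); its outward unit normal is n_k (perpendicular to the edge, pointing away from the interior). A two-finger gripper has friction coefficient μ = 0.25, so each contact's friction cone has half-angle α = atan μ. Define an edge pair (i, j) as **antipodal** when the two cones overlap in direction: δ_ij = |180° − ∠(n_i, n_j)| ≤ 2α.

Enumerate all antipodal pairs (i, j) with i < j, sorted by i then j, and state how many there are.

α = atan 0.25 = 14.04°;  2α = 28.07°
n_0 = (-0.6721, -0.7405)
n_1 = (+0.6023, -0.7983)
n_2 = (+0.9366, +0.3504)
n_3 = (+0.1817, +0.9834)
n_4 = (-0.8000, +0.6000)
  (0,1): δ = 100.74°  ·
  (0,2): δ = 27.26°  ✓
  (0,3): δ = 31.76°  ·
  (0,4): δ = 95.36°  ·
  (1,2): δ = 106.53°  ·
  (1,3): δ = 47.50°  ·
  (1,4): δ = 16.09°  ✓
  (2,3): δ = 120.98°  ·
  (2,4): δ = 57.38°  ·
  (3,4): δ = 116.40°  ·
antipodal pairs: 2

count = 2; pairs: (0,2), (1,4)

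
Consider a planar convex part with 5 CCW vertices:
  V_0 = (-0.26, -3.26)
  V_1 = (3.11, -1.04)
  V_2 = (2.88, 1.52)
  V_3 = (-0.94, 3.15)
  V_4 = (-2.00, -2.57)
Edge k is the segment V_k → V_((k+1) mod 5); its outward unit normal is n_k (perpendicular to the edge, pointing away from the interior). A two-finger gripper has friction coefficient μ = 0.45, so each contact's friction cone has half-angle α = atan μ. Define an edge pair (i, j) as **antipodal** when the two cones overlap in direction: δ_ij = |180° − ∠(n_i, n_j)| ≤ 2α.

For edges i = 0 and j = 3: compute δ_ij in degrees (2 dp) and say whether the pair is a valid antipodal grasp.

δ = 46.13°, valid

α = atan 0.45 = 24.23°;  2α = 48.46°
edge 0: e_0 = (+3.37, +2.22);  n_0 = (+0.5501, -0.8351)
edge 3: e_3 = (-1.06, -5.72);  n_3 = (-0.9833, +0.1822)
∠(n_0, n_3) = 133.87°
δ = |180° − 133.87°| = 46.13°
46.13° ≤ 2α = 48.46°  →  valid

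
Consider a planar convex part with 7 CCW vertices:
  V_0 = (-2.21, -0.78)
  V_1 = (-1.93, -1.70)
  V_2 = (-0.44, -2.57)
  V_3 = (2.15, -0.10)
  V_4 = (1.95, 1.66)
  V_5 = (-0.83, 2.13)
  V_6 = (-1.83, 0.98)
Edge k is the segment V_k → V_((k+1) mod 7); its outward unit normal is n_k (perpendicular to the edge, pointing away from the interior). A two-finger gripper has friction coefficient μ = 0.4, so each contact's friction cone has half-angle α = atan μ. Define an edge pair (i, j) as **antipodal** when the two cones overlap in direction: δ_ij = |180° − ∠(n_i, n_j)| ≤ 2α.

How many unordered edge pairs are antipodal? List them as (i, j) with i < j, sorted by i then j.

α = atan 0.4 = 21.80°;  2α = 43.60°
n_0 = (-0.9567, -0.2912)
n_1 = (-0.5042, -0.8636)
n_2 = (+0.6901, -0.7237)
n_3 = (+0.9936, +0.1129)
n_4 = (+0.1667, +0.9860)
n_5 = (-0.7546, +0.6562)
n_6 = (-0.9775, +0.2110)
  (0,1): δ = 137.21°  ·
  (0,2): δ = 63.29°  ·
  (0,3): δ = 10.44°  ✓
  (0,4): δ = 63.48°  ·
  (0,5): δ = 122.06°  ·
  (0,6): δ = 150.89°  ·
  (1,2): δ = 106.08°  ·
  (1,3): δ = 53.24°  ·
  (1,4): δ = 20.68°  ✓
  (1,5): δ = 79.27°  ·
  (1,6): δ = 108.10°  ·
  (2,3): δ = 127.16°  ·
  (2,4): δ = 53.24°  ·
  (2,5): δ = 5.35°  ✓
  (2,6): δ = 34.17°  ✓
  (3,4): δ = 106.08°  ·
  (3,5): δ = 47.49°  ·
  (3,6): δ = 18.67°  ✓
  (4,5): δ = 121.41°  ·
  (4,6): δ = 92.59°  ·
  (5,6): δ = 151.17°  ·
antipodal pairs: 5

count = 5; pairs: (0,3), (1,4), (2,5), (2,6), (3,6)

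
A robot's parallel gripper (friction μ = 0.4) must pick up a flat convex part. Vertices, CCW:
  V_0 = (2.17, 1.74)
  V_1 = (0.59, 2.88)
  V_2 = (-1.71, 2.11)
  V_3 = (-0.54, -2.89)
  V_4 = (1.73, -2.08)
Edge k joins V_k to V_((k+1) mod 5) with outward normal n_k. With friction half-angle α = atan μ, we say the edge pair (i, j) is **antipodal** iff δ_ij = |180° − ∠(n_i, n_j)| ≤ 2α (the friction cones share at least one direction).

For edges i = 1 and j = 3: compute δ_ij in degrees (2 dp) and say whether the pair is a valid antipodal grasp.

δ = 1.13°, valid

α = atan 0.4 = 21.80°;  2α = 43.60°
edge 1: e_1 = (-2.30, -0.77);  n_1 = (-0.3175, +0.9483)
edge 3: e_3 = (+2.27, +0.81);  n_3 = (+0.3361, -0.9418)
∠(n_1, n_3) = 178.87°
δ = |180° − 178.87°| = 1.13°
1.13° ≤ 2α = 43.60°  →  valid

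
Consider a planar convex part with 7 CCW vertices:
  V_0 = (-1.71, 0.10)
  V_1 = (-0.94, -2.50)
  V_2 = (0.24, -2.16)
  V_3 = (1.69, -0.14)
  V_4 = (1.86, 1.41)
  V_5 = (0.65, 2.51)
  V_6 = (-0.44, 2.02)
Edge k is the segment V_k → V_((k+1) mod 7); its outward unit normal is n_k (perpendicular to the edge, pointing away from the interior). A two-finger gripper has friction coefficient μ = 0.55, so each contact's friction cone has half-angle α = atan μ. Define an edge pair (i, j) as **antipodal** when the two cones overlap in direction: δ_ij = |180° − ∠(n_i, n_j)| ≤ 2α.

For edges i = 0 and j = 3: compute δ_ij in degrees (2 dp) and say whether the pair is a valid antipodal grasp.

α = atan 0.55 = 28.81°;  2α = 57.62°
edge 0: e_0 = (+0.77, -2.60);  n_0 = (-0.9588, -0.2840)
edge 3: e_3 = (+0.17, +1.55);  n_3 = (+0.9940, -0.1090)
∠(n_0, n_3) = 157.24°
δ = |180° − 157.24°| = 22.76°
22.76° ≤ 2α = 57.62°  →  valid

δ = 22.76°, valid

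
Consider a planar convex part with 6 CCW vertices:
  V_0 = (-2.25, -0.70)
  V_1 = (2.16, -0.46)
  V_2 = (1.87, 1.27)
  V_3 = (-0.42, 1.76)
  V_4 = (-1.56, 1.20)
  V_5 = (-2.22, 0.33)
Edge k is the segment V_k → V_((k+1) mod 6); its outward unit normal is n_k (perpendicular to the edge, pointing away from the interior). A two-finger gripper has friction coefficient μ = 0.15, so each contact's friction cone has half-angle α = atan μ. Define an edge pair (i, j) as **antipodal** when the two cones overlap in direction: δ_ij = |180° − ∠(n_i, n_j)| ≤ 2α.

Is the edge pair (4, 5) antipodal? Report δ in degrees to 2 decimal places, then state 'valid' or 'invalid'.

α = atan 0.15 = 8.53°;  2α = 17.06°
edge 4: e_4 = (-0.66, -0.87);  n_4 = (-0.7967, +0.6044)
edge 5: e_5 = (-0.03, -1.03);  n_5 = (-0.9996, +0.0291)
∠(n_4, n_5) = 35.52°
δ = |180° − 35.52°| = 144.48°
144.48° > 2α = 17.06°  →  invalid

δ = 144.48°, invalid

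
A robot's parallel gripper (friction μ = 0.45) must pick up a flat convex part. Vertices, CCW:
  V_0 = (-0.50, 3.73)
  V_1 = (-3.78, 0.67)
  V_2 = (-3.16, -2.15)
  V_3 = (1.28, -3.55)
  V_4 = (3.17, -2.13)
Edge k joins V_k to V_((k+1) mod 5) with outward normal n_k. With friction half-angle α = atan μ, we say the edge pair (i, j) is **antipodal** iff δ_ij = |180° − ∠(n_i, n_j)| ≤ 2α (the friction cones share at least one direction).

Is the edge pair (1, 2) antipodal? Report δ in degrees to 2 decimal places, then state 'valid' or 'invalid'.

α = atan 0.45 = 24.23°;  2α = 48.46°
edge 1: e_1 = (+0.62, -2.82);  n_1 = (-0.9767, -0.2147)
edge 2: e_2 = (+4.44, -1.40);  n_2 = (-0.3007, -0.9537)
∠(n_1, n_2) = 60.10°
δ = |180° − 60.10°| = 119.90°
119.90° > 2α = 48.46°  →  invalid

δ = 119.90°, invalid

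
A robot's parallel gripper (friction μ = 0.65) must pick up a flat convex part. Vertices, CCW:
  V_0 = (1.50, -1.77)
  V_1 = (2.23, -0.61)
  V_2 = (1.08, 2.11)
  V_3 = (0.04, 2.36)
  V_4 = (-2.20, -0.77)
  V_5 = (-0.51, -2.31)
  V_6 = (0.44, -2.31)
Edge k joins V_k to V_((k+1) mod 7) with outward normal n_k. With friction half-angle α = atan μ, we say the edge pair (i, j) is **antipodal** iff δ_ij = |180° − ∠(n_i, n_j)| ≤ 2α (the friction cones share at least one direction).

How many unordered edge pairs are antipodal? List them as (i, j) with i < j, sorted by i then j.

α = atan 0.65 = 33.02°;  2α = 66.05°
n_0 = (+0.8464, -0.5326)
n_1 = (+0.9211, +0.3894)
n_2 = (+0.2337, +0.9723)
n_3 = (-0.8132, +0.5820)
n_4 = (-0.6735, -0.7391)
n_5 = (+0.0000, -1.0000)
n_6 = (+0.4539, -0.8910)
  (0,1): δ = 124.90°  ·
  (0,2): δ = 71.33°  ·
  (0,3): δ = 3.41°  ✓
  (0,4): δ = 79.84°  ·
  (0,5): δ = 122.18°  ·
  (0,6): δ = 149.18°  ·
  (1,2): δ = 126.43°  ·
  (1,3): δ = 58.51°  ✓
  (1,4): δ = 24.74°  ✓
  (1,5): δ = 67.08°  ·
  (1,6): δ = 94.08°  ·
  (2,3): δ = 112.07°  ·
  (2,4): δ = 28.82°  ✓
  (2,5): δ = 13.52°  ✓
  (2,6): δ = 40.51°  ✓
  (3,4): δ = 96.75°  ·
  (3,5): δ = 54.41°  ✓
  (3,6): δ = 27.41°  ✓
  (4,5): δ = 137.66°  ·
  (4,6): δ = 110.66°  ·
  (5,6): δ = 153.00°  ·
antipodal pairs: 8

count = 8; pairs: (0,3), (1,3), (1,4), (2,4), (2,5), (2,6), (3,5), (3,6)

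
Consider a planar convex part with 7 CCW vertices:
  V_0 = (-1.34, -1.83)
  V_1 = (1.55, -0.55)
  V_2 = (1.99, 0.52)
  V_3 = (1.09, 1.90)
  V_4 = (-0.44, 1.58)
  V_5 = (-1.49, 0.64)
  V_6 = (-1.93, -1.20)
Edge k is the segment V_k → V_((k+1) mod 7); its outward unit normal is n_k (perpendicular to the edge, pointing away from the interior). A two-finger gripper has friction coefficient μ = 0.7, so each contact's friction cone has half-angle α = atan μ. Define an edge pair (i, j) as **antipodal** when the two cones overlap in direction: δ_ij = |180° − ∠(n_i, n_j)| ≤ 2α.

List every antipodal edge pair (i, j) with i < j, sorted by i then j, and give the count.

α = atan 0.7 = 34.99°;  2α = 69.98°
n_0 = (+0.4050, -0.9143)
n_1 = (+0.9249, -0.3803)
n_2 = (+0.8376, +0.5463)
n_3 = (-0.2047, +0.9788)
n_4 = (-0.6670, +0.7451)
n_5 = (-0.9726, +0.2326)
n_6 = (-0.7299, -0.6836)
  (0,1): δ = 136.24°  ·
  (0,2): δ = 80.78°  ·
  (0,3): δ = 12.08°  ✓
  (0,4): δ = 17.95°  ✓
  (0,5): δ = 52.66°  ✓
  (0,6): δ = 109.23°  ·
  (1,2): δ = 124.54°  ·
  (1,3): δ = 55.83°  ✓
  (1,4): δ = 25.81°  ✓
  (1,5): δ = 8.90°  ✓
  (1,6): δ = 65.48°  ✓
  (2,3): δ = 111.30°  ·
  (2,4): δ = 81.28°  ·
  (2,5): δ = 46.56°  ✓
  (2,6): δ = 10.01°  ✓
  (3,4): δ = 149.98°  ·
  (3,5): δ = 115.26°  ·
  (3,6): δ = 58.69°  ✓
  (4,5): δ = 145.28°  ·
  (4,6): δ = 88.71°  ·
  (5,6): δ = 123.43°  ·
antipodal pairs: 10

count = 10; pairs: (0,3), (0,4), (0,5), (1,3), (1,4), (1,5), (1,6), (2,5), (2,6), (3,6)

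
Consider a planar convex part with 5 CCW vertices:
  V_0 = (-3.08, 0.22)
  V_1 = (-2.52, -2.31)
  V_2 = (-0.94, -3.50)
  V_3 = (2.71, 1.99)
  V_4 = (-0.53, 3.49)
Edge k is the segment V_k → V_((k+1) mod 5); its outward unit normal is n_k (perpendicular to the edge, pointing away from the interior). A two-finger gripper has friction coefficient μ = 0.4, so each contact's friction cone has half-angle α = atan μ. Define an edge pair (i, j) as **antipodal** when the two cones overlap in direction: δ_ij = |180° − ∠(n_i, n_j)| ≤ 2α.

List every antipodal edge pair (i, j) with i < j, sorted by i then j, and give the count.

count = 2; pairs: (1,3), (2,4)

α = atan 0.4 = 21.80°;  2α = 43.60°
n_0 = (-0.9764, -0.2161)
n_1 = (-0.6016, -0.7988)
n_2 = (+0.8327, -0.5536)
n_3 = (+0.4201, +0.9075)
n_4 = (-0.7886, +0.6149)
  (0,1): δ = 139.47°  ·
  (0,2): δ = 46.10°  ·
  (0,3): δ = 52.68°  ·
  (0,4): δ = 129.57°  ·
  (1,2): δ = 86.63°  ·
  (1,3): δ = 12.14°  ✓
  (1,4): δ = 89.04°  ·
  (2,3): δ = 81.22°  ·
  (2,4): δ = 4.33°  ✓
  (3,4): δ = 103.11°  ·
antipodal pairs: 2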